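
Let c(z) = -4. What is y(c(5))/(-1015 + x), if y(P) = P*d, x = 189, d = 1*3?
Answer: 6/413 ≈ 0.014528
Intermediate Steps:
d = 3
y(P) = 3*P (y(P) = P*3 = 3*P)
y(c(5))/(-1015 + x) = (3*(-4))/(-1015 + 189) = -12/(-826) = -1/826*(-12) = 6/413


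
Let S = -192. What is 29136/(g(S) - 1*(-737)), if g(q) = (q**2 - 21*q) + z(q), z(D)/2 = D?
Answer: 29136/41249 ≈ 0.70634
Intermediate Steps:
z(D) = 2*D
g(q) = q**2 - 19*q (g(q) = (q**2 - 21*q) + 2*q = q**2 - 19*q)
29136/(g(S) - 1*(-737)) = 29136/(-192*(-19 - 192) - 1*(-737)) = 29136/(-192*(-211) + 737) = 29136/(40512 + 737) = 29136/41249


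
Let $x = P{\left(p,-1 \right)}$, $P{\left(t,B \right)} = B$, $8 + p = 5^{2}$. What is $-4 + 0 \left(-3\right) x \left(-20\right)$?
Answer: $-4$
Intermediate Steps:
$p = 17$ ($p = -8 + 5^{2} = -8 + 25 = 17$)
$x = -1$
$-4 + 0 \left(-3\right) x \left(-20\right) = -4 + 0 \left(-3\right) \left(-1\right) \left(-20\right) = -4 + 0 \left(-1\right) \left(-20\right) = -4 + 0 \left(-20\right) = -4 + 0 = -4$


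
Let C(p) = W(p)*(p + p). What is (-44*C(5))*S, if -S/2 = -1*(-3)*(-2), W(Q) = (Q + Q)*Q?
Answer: -264000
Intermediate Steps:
W(Q) = 2*Q**2 (W(Q) = (2*Q)*Q = 2*Q**2)
S = 12 (S = -2*(-1*(-3))*(-2) = -6*(-2) = -2*(-6) = 12)
C(p) = 4*p**3 (C(p) = (2*p**2)*(p + p) = (2*p**2)*(2*p) = 4*p**3)
(-44*C(5))*S = -176*5**3*12 = -176*125*12 = -44*500*12 = -22000*12 = -264000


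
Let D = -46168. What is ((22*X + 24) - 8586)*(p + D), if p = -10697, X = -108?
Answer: 621989370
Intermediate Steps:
((22*X + 24) - 8586)*(p + D) = ((22*(-108) + 24) - 8586)*(-10697 - 46168) = ((-2376 + 24) - 8586)*(-56865) = (-2352 - 8586)*(-56865) = -10938*(-56865) = 621989370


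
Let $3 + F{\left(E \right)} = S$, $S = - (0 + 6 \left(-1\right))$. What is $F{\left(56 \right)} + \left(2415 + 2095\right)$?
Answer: $4513$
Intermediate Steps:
$S = 6$ ($S = - (0 - 6) = \left(-1\right) \left(-6\right) = 6$)
$F{\left(E \right)} = 3$ ($F{\left(E \right)} = -3 + 6 = 3$)
$F{\left(56 \right)} + \left(2415 + 2095\right) = 3 + \left(2415 + 2095\right) = 3 + 4510 = 4513$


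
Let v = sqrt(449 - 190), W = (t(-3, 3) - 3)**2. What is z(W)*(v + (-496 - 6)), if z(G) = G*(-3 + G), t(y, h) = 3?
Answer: 0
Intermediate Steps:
W = 0 (W = (3 - 3)**2 = 0**2 = 0)
v = sqrt(259) ≈ 16.093
z(W)*(v + (-496 - 6)) = (0*(-3 + 0))*(sqrt(259) + (-496 - 6)) = (0*(-3))*(sqrt(259) - 502) = 0*(-502 + sqrt(259)) = 0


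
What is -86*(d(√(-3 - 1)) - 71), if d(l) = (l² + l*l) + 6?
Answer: 6278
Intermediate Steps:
d(l) = 6 + 2*l² (d(l) = (l² + l²) + 6 = 2*l² + 6 = 6 + 2*l²)
-86*(d(√(-3 - 1)) - 71) = -86*((6 + 2*(√(-3 - 1))²) - 71) = -86*((6 + 2*(√(-4))²) - 71) = -86*((6 + 2*(2*I)²) - 71) = -86*((6 + 2*(-4)) - 71) = -86*((6 - 8) - 71) = -86*(-2 - 71) = -86*(-73) = 6278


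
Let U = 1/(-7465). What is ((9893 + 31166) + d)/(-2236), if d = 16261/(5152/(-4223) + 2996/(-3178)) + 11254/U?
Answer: 174104481090607/4635733336 ≈ 37557.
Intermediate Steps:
U = -1/7465 ≈ -0.00013396
d = -174189605676941/2073226 (d = 16261/(5152/(-4223) + 2996/(-3178)) + 11254/(-1/7465) = 16261/(5152*(-1/4223) + 2996*(-1/3178)) + 11254*(-7465) = 16261/(-5152/4223 - 214/227) - 84011110 = 16261/(-2073226/958621) - 84011110 = 16261*(-958621/2073226) - 84011110 = -15588136081/2073226 - 84011110 = -174189605676941/2073226 ≈ -8.4019e+7)
((9893 + 31166) + d)/(-2236) = ((9893 + 31166) - 174189605676941/2073226)/(-2236) = (41059 - 174189605676941/2073226)*(-1/2236) = -174104481090607/2073226*(-1/2236) = 174104481090607/4635733336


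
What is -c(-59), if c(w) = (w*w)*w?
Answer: 205379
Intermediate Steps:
c(w) = w**3 (c(w) = w**2*w = w**3)
-c(-59) = -1*(-59)**3 = -1*(-205379) = 205379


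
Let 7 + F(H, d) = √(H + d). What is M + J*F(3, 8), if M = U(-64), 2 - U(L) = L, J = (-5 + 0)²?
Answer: -109 + 25*√11 ≈ -26.084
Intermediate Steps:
F(H, d) = -7 + √(H + d)
J = 25 (J = (-5)² = 25)
U(L) = 2 - L
M = 66 (M = 2 - 1*(-64) = 2 + 64 = 66)
M + J*F(3, 8) = 66 + 25*(-7 + √(3 + 8)) = 66 + 25*(-7 + √11) = 66 + (-175 + 25*√11) = -109 + 25*√11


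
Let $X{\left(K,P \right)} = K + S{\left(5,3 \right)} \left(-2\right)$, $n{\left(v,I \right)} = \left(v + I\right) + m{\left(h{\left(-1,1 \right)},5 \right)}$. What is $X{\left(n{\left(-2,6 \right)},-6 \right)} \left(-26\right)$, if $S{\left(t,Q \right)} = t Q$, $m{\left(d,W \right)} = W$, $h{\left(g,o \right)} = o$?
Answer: $546$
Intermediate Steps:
$S{\left(t,Q \right)} = Q t$
$n{\left(v,I \right)} = 5 + I + v$ ($n{\left(v,I \right)} = \left(v + I\right) + 5 = \left(I + v\right) + 5 = 5 + I + v$)
$X{\left(K,P \right)} = -30 + K$ ($X{\left(K,P \right)} = K + 3 \cdot 5 \left(-2\right) = K + 15 \left(-2\right) = K - 30 = -30 + K$)
$X{\left(n{\left(-2,6 \right)},-6 \right)} \left(-26\right) = \left(-30 + \left(5 + 6 - 2\right)\right) \left(-26\right) = \left(-30 + 9\right) \left(-26\right) = \left(-21\right) \left(-26\right) = 546$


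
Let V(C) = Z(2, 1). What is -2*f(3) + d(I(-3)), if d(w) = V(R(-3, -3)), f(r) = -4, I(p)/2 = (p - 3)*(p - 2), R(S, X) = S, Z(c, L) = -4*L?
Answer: 4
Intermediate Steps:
I(p) = 2*(-3 + p)*(-2 + p) (I(p) = 2*((p - 3)*(p - 2)) = 2*((-3 + p)*(-2 + p)) = 2*(-3 + p)*(-2 + p))
V(C) = -4 (V(C) = -4*1 = -4)
d(w) = -4
-2*f(3) + d(I(-3)) = -2*(-4) - 4 = 8 - 4 = 4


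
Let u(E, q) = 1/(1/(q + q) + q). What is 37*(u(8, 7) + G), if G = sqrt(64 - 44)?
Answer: 518/99 + 74*sqrt(5) ≈ 170.70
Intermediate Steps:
G = 2*sqrt(5) (G = sqrt(20) = 2*sqrt(5) ≈ 4.4721)
u(E, q) = 1/(q + 1/(2*q)) (u(E, q) = 1/(1/(2*q) + q) = 1/(q + 1/(2*q)))
37*(u(8, 7) + G) = 37*(2*7/(1 + 2*7**2) + 2*sqrt(5)) = 37*(2*7/(1 + 2*49) + 2*sqrt(5)) = 37*(2*7/(1 + 98) + 2*sqrt(5)) = 37*(2*7/99 + 2*sqrt(5)) = 37*(2*7*(1/99) + 2*sqrt(5)) = 37*(14/99 + 2*sqrt(5)) = 518/99 + 74*sqrt(5)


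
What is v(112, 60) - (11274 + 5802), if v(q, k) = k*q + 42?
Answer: -10314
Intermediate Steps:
v(q, k) = 42 + k*q
v(112, 60) - (11274 + 5802) = (42 + 60*112) - (11274 + 5802) = (42 + 6720) - 1*17076 = 6762 - 17076 = -10314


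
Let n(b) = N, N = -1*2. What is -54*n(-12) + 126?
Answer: 234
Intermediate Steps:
N = -2
n(b) = -2
-54*n(-12) + 126 = -54*(-2) + 126 = 108 + 126 = 234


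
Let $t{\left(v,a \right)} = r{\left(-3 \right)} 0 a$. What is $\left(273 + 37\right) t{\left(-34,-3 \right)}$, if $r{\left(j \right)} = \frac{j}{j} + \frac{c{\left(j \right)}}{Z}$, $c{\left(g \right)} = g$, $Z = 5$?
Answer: $0$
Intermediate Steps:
$r{\left(j \right)} = 1 + \frac{j}{5}$ ($r{\left(j \right)} = \frac{j}{j} + \frac{j}{5} = 1 + j \frac{1}{5} = 1 + \frac{j}{5}$)
$t{\left(v,a \right)} = 0$ ($t{\left(v,a \right)} = \left(1 + \frac{1}{5} \left(-3\right)\right) 0 a = \left(1 - \frac{3}{5}\right) 0 a = \frac{2}{5} \cdot 0 a = 0 a = 0$)
$\left(273 + 37\right) t{\left(-34,-3 \right)} = \left(273 + 37\right) 0 = 310 \cdot 0 = 0$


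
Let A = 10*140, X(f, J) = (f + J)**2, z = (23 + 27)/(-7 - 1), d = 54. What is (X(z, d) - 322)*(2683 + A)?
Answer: 127916307/16 ≈ 7.9948e+6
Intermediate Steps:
z = -25/4 (z = 50/(-8) = 50*(-1/8) = -25/4 ≈ -6.2500)
X(f, J) = (J + f)**2
A = 1400
(X(z, d) - 322)*(2683 + A) = ((54 - 25/4)**2 - 322)*(2683 + 1400) = ((191/4)**2 - 322)*4083 = (36481/16 - 322)*4083 = (31329/16)*4083 = 127916307/16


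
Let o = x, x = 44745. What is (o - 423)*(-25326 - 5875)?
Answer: -1382890722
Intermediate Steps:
o = 44745
(o - 423)*(-25326 - 5875) = (44745 - 423)*(-25326 - 5875) = 44322*(-31201) = -1382890722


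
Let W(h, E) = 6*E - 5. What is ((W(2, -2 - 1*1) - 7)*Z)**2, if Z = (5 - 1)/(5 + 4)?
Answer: 1600/9 ≈ 177.78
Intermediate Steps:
W(h, E) = -5 + 6*E
Z = 4/9 ≈ 0.44444
((W(2, -2 - 1*1) - 7)*Z)**2 = (((-5 + 6*(-2 - 1*1)) - 7)*(4/9))**2 = (((-5 + 6*(-2 - 1)) - 7)*(4/9))**2 = (((-5 + 6*(-3)) - 7)*(4/9))**2 = (((-5 - 18) - 7)*(4/9))**2 = ((-23 - 7)*(4/9))**2 = (-30*4/9)**2 = (-40/3)**2 = 1600/9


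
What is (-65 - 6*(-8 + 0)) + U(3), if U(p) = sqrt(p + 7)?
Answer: -17 + sqrt(10) ≈ -13.838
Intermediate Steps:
U(p) = sqrt(7 + p)
(-65 - 6*(-8 + 0)) + U(3) = (-65 - 6*(-8 + 0)) + sqrt(7 + 3) = (-65 - 6*(-8)) + sqrt(10) = (-65 + 48) + sqrt(10) = -17 + sqrt(10)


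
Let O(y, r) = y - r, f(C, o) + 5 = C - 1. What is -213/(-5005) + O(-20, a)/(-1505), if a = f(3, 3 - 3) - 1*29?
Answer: 7443/215215 ≈ 0.034584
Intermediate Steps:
f(C, o) = -6 + C (f(C, o) = -5 + (C - 1) = -5 + (-1 + C) = -6 + C)
a = -32 (a = (-6 + 3) - 1*29 = -3 - 29 = -32)
-213/(-5005) + O(-20, a)/(-1505) = -213/(-5005) + (-20 - 1*(-32))/(-1505) = -213*(-1/5005) + (-20 + 32)*(-1/1505) = 213/5005 + 12*(-1/1505) = 213/5005 - 12/1505 = 7443/215215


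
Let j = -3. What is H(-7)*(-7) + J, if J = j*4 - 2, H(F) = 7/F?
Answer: -7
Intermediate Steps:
J = -14 (J = -3*4 - 2 = -12 - 2 = -14)
H(-7)*(-7) + J = (7/(-7))*(-7) - 14 = (7*(-⅐))*(-7) - 14 = -1*(-7) - 14 = 7 - 14 = -7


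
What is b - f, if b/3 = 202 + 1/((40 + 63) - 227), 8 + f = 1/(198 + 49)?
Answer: 18804727/30628 ≈ 613.97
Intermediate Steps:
f = -1975/247 (f = -8 + 1/(198 + 49) = -8 + 1/247 = -1975/247 ≈ -7.9959)
b = 75141/124 (b = 3*(202 + 1/((40 + 63) - 227)) = 3*(202 + 1/(103 - 227)) = 3*(202 + 1/(-124)) = 3*(202 - 1/124) = 3*(25047/124) = 75141/124 ≈ 605.98)
b - f = 75141/124 - 1*(-1975/247) = 75141/124 + 1975/247 = 18804727/30628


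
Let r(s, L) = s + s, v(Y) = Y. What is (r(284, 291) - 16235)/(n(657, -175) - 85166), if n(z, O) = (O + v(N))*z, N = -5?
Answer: 15667/203426 ≈ 0.077016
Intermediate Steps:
r(s, L) = 2*s
n(z, O) = z*(-5 + O) (n(z, O) = (O - 5)*z = (-5 + O)*z = z*(-5 + O))
(r(284, 291) - 16235)/(n(657, -175) - 85166) = (2*284 - 16235)/(657*(-5 - 175) - 85166) = (568 - 16235)/(657*(-180) - 85166) = -15667/(-118260 - 85166) = -15667/(-203426) = -15667*(-1/203426) = 15667/203426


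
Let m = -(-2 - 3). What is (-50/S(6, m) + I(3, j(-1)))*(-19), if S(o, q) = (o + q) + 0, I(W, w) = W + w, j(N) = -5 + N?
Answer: 1577/11 ≈ 143.36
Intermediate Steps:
m = 5 (m = -1*(-5) = 5)
S(o, q) = o + q
(-50/S(6, m) + I(3, j(-1)))*(-19) = (-50/(6 + 5) + (3 + (-5 - 1)))*(-19) = (-50/11 + (3 - 6))*(-19) = (-50*1/11 - 3)*(-19) = (-50/11 - 3)*(-19) = -83/11*(-19) = 1577/11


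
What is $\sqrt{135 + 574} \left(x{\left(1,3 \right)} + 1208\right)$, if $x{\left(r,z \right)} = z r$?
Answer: $1211 \sqrt{709} \approx 32245.0$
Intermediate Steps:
$x{\left(r,z \right)} = r z$
$\sqrt{135 + 574} \left(x{\left(1,3 \right)} + 1208\right) = \sqrt{135 + 574} \left(1 \cdot 3 + 1208\right) = \sqrt{709} \left(3 + 1208\right) = \sqrt{709} \cdot 1211 = 1211 \sqrt{709}$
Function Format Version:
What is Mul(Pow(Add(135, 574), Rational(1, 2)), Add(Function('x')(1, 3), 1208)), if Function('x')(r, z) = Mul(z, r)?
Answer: Mul(1211, Pow(709, Rational(1, 2))) ≈ 32245.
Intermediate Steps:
Function('x')(r, z) = Mul(r, z)
Mul(Pow(Add(135, 574), Rational(1, 2)), Add(Function('x')(1, 3), 1208)) = Mul(Pow(Add(135, 574), Rational(1, 2)), Add(Mul(1, 3), 1208)) = Mul(Pow(709, Rational(1, 2)), Add(3, 1208)) = Mul(Pow(709, Rational(1, 2)), 1211) = Mul(1211, Pow(709, Rational(1, 2)))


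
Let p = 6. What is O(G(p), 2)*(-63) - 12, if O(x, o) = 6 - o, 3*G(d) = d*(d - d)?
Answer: -264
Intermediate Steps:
G(d) = 0 (G(d) = (d*(d - d))/3 = (d*0)/3 = (⅓)*0 = 0)
O(G(p), 2)*(-63) - 12 = (6 - 1*2)*(-63) - 12 = (6 - 2)*(-63) - 12 = 4*(-63) - 12 = -252 - 12 = -264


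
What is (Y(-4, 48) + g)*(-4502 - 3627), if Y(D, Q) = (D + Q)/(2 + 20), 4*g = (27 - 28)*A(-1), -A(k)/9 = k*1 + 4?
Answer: -284515/4 ≈ -71129.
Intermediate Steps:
A(k) = -36 - 9*k (A(k) = -9*(k*1 + 4) = -9*(k + 4) = -9*(4 + k) = -36 - 9*k)
g = 27/4 (g = ((27 - 28)*(-36 - 9*(-1)))/4 = (-(-36 + 9))/4 = (-1*(-27))/4 = (1/4)*27 = 27/4 ≈ 6.7500)
Y(D, Q) = D/22 + Q/22 (Y(D, Q) = (D + Q)/22 = (D + Q)*(1/22) = D/22 + Q/22)
(Y(-4, 48) + g)*(-4502 - 3627) = (((1/22)*(-4) + (1/22)*48) + 27/4)*(-4502 - 3627) = ((-2/11 + 24/11) + 27/4)*(-8129) = (2 + 27/4)*(-8129) = (35/4)*(-8129) = -284515/4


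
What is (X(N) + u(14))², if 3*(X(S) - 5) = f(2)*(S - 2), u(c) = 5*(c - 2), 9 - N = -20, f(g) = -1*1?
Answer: 3136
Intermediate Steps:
f(g) = -1
N = 29 (N = 9 - 1*(-20) = 9 + 20 = 29)
u(c) = -10 + 5*c (u(c) = 5*(-2 + c) = -10 + 5*c)
X(S) = 17/3 - S/3 (X(S) = 5 + (-(S - 2))/3 = 5 + (-(-2 + S))/3 = 5 + (2 - S)/3 = 5 + (⅔ - S/3) = 17/3 - S/3)
(X(N) + u(14))² = ((17/3 - ⅓*29) + (-10 + 5*14))² = ((17/3 - 29/3) + (-10 + 70))² = (-4 + 60)² = 56² = 3136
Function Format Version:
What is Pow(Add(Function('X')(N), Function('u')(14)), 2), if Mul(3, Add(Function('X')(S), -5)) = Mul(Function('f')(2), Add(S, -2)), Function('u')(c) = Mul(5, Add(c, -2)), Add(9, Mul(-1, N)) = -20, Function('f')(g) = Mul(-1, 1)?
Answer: 3136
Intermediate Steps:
Function('f')(g) = -1
N = 29 (N = Add(9, Mul(-1, -20)) = Add(9, 20) = 29)
Function('u')(c) = Add(-10, Mul(5, c)) (Function('u')(c) = Mul(5, Add(-2, c)) = Add(-10, Mul(5, c)))
Function('X')(S) = Add(Rational(17, 3), Mul(Rational(-1, 3), S)) (Function('X')(S) = Add(5, Mul(Rational(1, 3), Mul(-1, Add(S, -2)))) = Add(5, Mul(Rational(1, 3), Mul(-1, Add(-2, S)))) = Add(5, Mul(Rational(1, 3), Add(2, Mul(-1, S)))) = Add(5, Add(Rational(2, 3), Mul(Rational(-1, 3), S))) = Add(Rational(17, 3), Mul(Rational(-1, 3), S)))
Pow(Add(Function('X')(N), Function('u')(14)), 2) = Pow(Add(Add(Rational(17, 3), Mul(Rational(-1, 3), 29)), Add(-10, Mul(5, 14))), 2) = Pow(Add(Add(Rational(17, 3), Rational(-29, 3)), Add(-10, 70)), 2) = Pow(Add(-4, 60), 2) = Pow(56, 2) = 3136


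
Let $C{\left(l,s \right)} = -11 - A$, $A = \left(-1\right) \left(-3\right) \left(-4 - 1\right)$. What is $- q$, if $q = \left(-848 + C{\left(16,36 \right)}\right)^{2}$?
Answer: $-712336$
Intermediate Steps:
$A = -15$ ($A = 3 \left(-5\right) = -15$)
$C{\left(l,s \right)} = 4$ ($C{\left(l,s \right)} = -11 - -15 = -11 + 15 = 4$)
$q = 712336$ ($q = \left(-848 + 4\right)^{2} = \left(-844\right)^{2} = 712336$)
$- q = \left(-1\right) 712336 = -712336$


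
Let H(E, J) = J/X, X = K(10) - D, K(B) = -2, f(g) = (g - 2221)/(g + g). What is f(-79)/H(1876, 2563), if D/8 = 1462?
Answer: -13452700/202477 ≈ -66.441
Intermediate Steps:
f(g) = (-2221 + g)/(2*g) (f(g) = (-2221 + g)/((2*g)) = (-2221 + g)*(1/(2*g)) = (-2221 + g)/(2*g))
D = 11696 (D = 8*1462 = 11696)
X = -11698 (X = -2 - 1*11696 = -2 - 11696 = -11698)
H(E, J) = -J/11698 (H(E, J) = J/(-11698) = J*(-1/11698) = -J/11698)
f(-79)/H(1876, 2563) = ((½)*(-2221 - 79)/(-79))/((-1/11698*2563)) = ((½)*(-1/79)*(-2300))/(-2563/11698) = (1150/79)*(-11698/2563) = -13452700/202477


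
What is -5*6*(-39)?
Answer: 1170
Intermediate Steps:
-5*6*(-39) = -30*(-39) = 1170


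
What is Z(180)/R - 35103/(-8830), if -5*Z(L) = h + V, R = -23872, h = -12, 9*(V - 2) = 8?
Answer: 1885416133/474276960 ≈ 3.9753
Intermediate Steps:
V = 26/9 (V = 2 + (⅑)*8 = 2 + 8/9 = 26/9 ≈ 2.8889)
Z(L) = 82/45 (Z(L) = -(-12 + 26/9)/5 = -⅕*(-82/9) = 82/45)
Z(180)/R - 35103/(-8830) = (82/45)/(-23872) - 35103/(-8830) = (82/45)*(-1/23872) - 35103*(-1/8830) = -41/537120 + 35103/8830 = 1885416133/474276960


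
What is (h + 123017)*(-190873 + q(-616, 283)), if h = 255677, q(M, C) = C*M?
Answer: -138299427494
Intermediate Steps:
(h + 123017)*(-190873 + q(-616, 283)) = (255677 + 123017)*(-190873 + 283*(-616)) = 378694*(-190873 - 174328) = 378694*(-365201) = -138299427494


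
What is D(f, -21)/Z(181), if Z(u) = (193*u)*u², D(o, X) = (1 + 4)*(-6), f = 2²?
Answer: -30/1144440013 ≈ -2.6214e-8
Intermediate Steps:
f = 4
D(o, X) = -30 (D(o, X) = 5*(-6) = -30)
Z(u) = 193*u³
D(f, -21)/Z(181) = -30/(193*181³) = -30/(193*5929741) = -30/1144440013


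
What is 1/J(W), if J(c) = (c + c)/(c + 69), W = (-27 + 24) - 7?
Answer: -59/20 ≈ -2.9500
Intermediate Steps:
W = -10 (W = -3 - 7 = -10)
J(c) = 2*c/(69 + c) (J(c) = (2*c)/(69 + c) = 2*c/(69 + c))
1/J(W) = 1/(2*(-10)/(69 - 10)) = 1/(2*(-10)/59) = 1/(2*(-10)*(1/59)) = 1/(-20/59) = -59/20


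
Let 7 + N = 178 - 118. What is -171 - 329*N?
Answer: -17608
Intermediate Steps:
N = 53 (N = -7 + (178 - 118) = -7 + 60 = 53)
-171 - 329*N = -171 - 329*53 = -171 - 17437 = -17608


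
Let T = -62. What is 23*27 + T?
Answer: 559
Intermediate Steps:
23*27 + T = 23*27 - 62 = 621 - 62 = 559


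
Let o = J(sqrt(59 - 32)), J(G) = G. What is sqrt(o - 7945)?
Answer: sqrt(-7945 + 3*sqrt(3)) ≈ 89.106*I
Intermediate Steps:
o = 3*sqrt(3) (o = sqrt(59 - 32) = sqrt(27) = 3*sqrt(3) ≈ 5.1962)
sqrt(o - 7945) = sqrt(3*sqrt(3) - 7945) = sqrt(-7945 + 3*sqrt(3))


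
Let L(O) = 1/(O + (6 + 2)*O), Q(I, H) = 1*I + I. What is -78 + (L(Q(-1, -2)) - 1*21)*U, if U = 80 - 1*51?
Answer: -12395/18 ≈ -688.61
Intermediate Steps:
U = 29 (U = 80 - 51 = 29)
Q(I, H) = 2*I (Q(I, H) = I + I = 2*I)
L(O) = 1/(9*O) (L(O) = 1/(O + 8*O) = 1/(9*O))
-78 + (L(Q(-1, -2)) - 1*21)*U = -78 + (1/(9*((2*(-1)))) - 1*21)*29 = -78 + ((⅑)/(-2) - 21)*29 = -78 + ((⅑)*(-½) - 21)*29 = -78 + (-1/18 - 21)*29 = -78 - 379/18*29 = -78 - 10991/18 = -12395/18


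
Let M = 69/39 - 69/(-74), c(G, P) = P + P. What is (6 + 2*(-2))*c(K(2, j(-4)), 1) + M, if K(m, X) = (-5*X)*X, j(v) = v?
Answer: 6447/962 ≈ 6.7017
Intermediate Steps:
K(m, X) = -5*X²
c(G, P) = 2*P
M = 2599/962 (M = 69*(1/39) - 69*(-1/74) = 23/13 + 69/74 = 2599/962 ≈ 2.7017)
(6 + 2*(-2))*c(K(2, j(-4)), 1) + M = (6 + 2*(-2))*(2*1) + 2599/962 = (6 - 4)*2 + 2599/962 = 2*2 + 2599/962 = 4 + 2599/962 = 6447/962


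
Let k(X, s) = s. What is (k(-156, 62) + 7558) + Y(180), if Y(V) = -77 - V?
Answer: 7363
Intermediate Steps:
(k(-156, 62) + 7558) + Y(180) = (62 + 7558) + (-77 - 1*180) = 7620 + (-77 - 180) = 7620 - 257 = 7363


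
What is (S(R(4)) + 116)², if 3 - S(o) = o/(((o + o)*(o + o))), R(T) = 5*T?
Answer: 90611361/6400 ≈ 14158.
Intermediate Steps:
S(o) = 3 - 1/(4*o) (S(o) = 3 - o/((o + o)*(o + o)) = 3 - o/((2*o)*(2*o)) = 3 - o/(4*o²) = 3 - o*1/(4*o²) = 3 - 1/(4*o))
(S(R(4)) + 116)² = ((3 - 1/(4*(5*4))) + 116)² = ((3 - ¼/20) + 116)² = ((3 - ¼*1/20) + 116)² = ((3 - 1/80) + 116)² = (239/80 + 116)² = (9519/80)² = 90611361/6400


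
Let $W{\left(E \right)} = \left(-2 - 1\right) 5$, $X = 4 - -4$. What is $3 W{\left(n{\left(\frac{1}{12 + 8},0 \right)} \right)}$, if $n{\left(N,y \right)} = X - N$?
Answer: $-45$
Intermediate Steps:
$X = 8$ ($X = 4 + 4 = 8$)
$n{\left(N,y \right)} = 8 - N$
$W{\left(E \right)} = -15$ ($W{\left(E \right)} = \left(-3\right) 5 = -15$)
$3 W{\left(n{\left(\frac{1}{12 + 8},0 \right)} \right)} = 3 \left(-15\right) = -45$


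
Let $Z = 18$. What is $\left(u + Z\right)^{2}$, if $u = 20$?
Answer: $1444$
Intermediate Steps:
$\left(u + Z\right)^{2} = \left(20 + 18\right)^{2} = 38^{2} = 1444$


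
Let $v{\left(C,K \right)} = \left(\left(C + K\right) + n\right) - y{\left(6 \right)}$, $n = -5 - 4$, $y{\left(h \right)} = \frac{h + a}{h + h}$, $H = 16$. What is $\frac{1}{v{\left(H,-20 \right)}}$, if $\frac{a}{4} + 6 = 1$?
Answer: $- \frac{6}{71} \approx -0.084507$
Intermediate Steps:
$a = -20$ ($a = -24 + 4 \cdot 1 = -24 + 4 = -20$)
$y{\left(h \right)} = \frac{-20 + h}{2 h}$ ($y{\left(h \right)} = \frac{h - 20}{h + h} = \frac{-20 + h}{2 h}$)
$n = -9$ ($n = -5 - 4 = -9$)
$v{\left(C,K \right)} = - \frac{47}{6} + C + K$ ($v{\left(C,K \right)} = \left(\left(C + K\right) - 9\right) - \frac{-20 + 6}{2 \cdot 6} = \left(-9 + C + K\right) - \frac{1}{2} \cdot \frac{1}{6} \left(-14\right) = \left(-9 + C + K\right) - - \frac{7}{6} = \left(-9 + C + K\right) + \frac{7}{6} = - \frac{47}{6} + C + K$)
$\frac{1}{v{\left(H,-20 \right)}} = \frac{1}{- \frac{47}{6} + 16 - 20} = \frac{1}{- \frac{71}{6}} = - \frac{6}{71}$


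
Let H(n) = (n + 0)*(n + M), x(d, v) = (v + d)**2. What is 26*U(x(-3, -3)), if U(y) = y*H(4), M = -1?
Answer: 11232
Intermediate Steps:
x(d, v) = (d + v)**2
H(n) = n*(-1 + n) (H(n) = (n + 0)*(n - 1) = n*(-1 + n))
U(y) = 12*y (U(y) = y*(4*(-1 + 4)) = y*(4*3) = y*12 = 12*y)
26*U(x(-3, -3)) = 26*(12*(-3 - 3)**2) = 26*(12*(-6)**2) = 26*(12*36) = 26*432 = 11232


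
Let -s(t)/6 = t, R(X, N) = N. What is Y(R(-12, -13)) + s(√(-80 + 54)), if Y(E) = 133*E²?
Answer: 22477 - 6*I*√26 ≈ 22477.0 - 30.594*I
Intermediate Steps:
s(t) = -6*t
Y(R(-12, -13)) + s(√(-80 + 54)) = 133*(-13)² - 6*√(-80 + 54) = 133*169 - 6*I*√26 = 22477 - 6*I*√26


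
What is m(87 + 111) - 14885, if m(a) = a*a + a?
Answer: 24517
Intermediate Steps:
m(a) = a + a² (m(a) = a² + a = a + a²)
m(87 + 111) - 14885 = (87 + 111)*(1 + (87 + 111)) - 14885 = 198*(1 + 198) - 14885 = 198*199 - 14885 = 39402 - 14885 = 24517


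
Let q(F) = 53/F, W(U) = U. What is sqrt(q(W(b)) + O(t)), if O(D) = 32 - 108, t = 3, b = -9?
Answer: I*sqrt(737)/3 ≈ 9.0493*I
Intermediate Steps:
O(D) = -76
sqrt(q(W(b)) + O(t)) = sqrt(53/(-9) - 76) = sqrt(53*(-1/9) - 76) = sqrt(-53/9 - 76) = sqrt(-737/9) = I*sqrt(737)/3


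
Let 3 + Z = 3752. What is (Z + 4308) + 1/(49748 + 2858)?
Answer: 423846543/52606 ≈ 8057.0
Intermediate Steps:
Z = 3749 (Z = -3 + 3752 = 3749)
(Z + 4308) + 1/(49748 + 2858) = (3749 + 4308) + 1/(49748 + 2858) = 8057 + 1/52606 = 423846543/52606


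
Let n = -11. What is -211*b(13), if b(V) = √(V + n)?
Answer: -211*√2 ≈ -298.40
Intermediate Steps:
b(V) = √(-11 + V) (b(V) = √(V - 11) = √(-11 + V))
-211*b(13) = -211*√(-11 + 13) = -211*√2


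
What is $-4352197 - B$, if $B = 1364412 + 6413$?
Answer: $-5723022$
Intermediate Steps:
$B = 1370825$
$-4352197 - B = -4352197 - 1370825 = -5723022$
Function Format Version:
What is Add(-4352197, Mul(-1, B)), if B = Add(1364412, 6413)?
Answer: -5723022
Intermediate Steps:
B = 1370825
Add(-4352197, Mul(-1, B)) = Add(-4352197, Mul(-1, 1370825)) = Add(-4352197, -1370825) = -5723022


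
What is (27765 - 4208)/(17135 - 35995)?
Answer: -23557/18860 ≈ -1.2490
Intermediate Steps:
(27765 - 4208)/(17135 - 35995) = 23557/(-18860) = 23557*(-1/18860) = -23557/18860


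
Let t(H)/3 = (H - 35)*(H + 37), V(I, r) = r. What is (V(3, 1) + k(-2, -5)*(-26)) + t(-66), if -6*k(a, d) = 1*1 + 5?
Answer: 8814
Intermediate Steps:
k(a, d) = -1 (k(a, d) = -(1*1 + 5)/6 = -(1 + 5)/6 = -1/6*6 = -1)
t(H) = 3*(-35 + H)*(37 + H) (t(H) = 3*((H - 35)*(H + 37)) = 3*((-35 + H)*(37 + H)) = 3*(-35 + H)*(37 + H))
(V(3, 1) + k(-2, -5)*(-26)) + t(-66) = (1 - 1*(-26)) + (-3885 + 3*(-66)**2 + 6*(-66)) = (1 + 26) + (-3885 + 3*4356 - 396) = 27 + (-3885 + 13068 - 396) = 27 + 8787 = 8814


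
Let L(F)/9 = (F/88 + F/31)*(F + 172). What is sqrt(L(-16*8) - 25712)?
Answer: 4*I*sqrt(1677131)/31 ≈ 167.1*I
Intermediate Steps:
L(F) = 1071*F*(172 + F)/2728 (L(F) = 9*((F/88 + F/31)*(F + 172)) = 9*((F*(1/88) + F*(1/31))*(172 + F)) = 9*((F/88 + F/31)*(172 + F)) = 9*((119*F/2728)*(172 + F)) = 9*(119*F*(172 + F)/2728) = 1071*F*(172 + F)/2728)
sqrt(L(-16*8) - 25712) = sqrt(1071*(-16*8)*(172 - 16*8)/2728 - 25712) = sqrt((1071/2728)*(-128)*(172 - 128) - 25712) = sqrt((1071/2728)*(-128)*44 - 25712) = sqrt(-68544/31 - 25712) = sqrt(-865616/31) = 4*I*sqrt(1677131)/31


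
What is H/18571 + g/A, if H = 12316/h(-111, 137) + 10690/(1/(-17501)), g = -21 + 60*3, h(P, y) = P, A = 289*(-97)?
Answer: -582148292416477/57786693573 ≈ -10074.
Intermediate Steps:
A = -28033
g = 159 (g = -21 + 180 = 159)
H = -20766523906/111 (H = 12316/(-111) + 10690/(1/(-17501)) = 12316*(-1/111) + 10690/(-1/17501) = -12316/111 + 10690*(-17501) = -12316/111 - 187085690 = -20766523906/111 ≈ -1.8709e+8)
H/18571 + g/A = -20766523906/111/18571 + 159/(-28033) = -20766523906/111*1/18571 + 159*(-1/28033) = -20766523906/2061381 - 159/28033 = -582148292416477/57786693573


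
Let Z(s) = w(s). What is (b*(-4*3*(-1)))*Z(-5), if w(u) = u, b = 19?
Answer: -1140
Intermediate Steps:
Z(s) = s
(b*(-4*3*(-1)))*Z(-5) = (19*(-4*3*(-1)))*(-5) = (19*(-12*(-1)))*(-5) = (19*12)*(-5) = 228*(-5) = -1140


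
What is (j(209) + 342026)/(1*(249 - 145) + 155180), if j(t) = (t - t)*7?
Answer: 171013/77642 ≈ 2.2026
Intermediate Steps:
j(t) = 0 (j(t) = 0*7 = 0)
(j(209) + 342026)/(1*(249 - 145) + 155180) = (0 + 342026)/(1*(249 - 145) + 155180) = 342026/(1*104 + 155180) = 342026/(104 + 155180) = 342026/155284 = 342026*(1/155284) = 171013/77642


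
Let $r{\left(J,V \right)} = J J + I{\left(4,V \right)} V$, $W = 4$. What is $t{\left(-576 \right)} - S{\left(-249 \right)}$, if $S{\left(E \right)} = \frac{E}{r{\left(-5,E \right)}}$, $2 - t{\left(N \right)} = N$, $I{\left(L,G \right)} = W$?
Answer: $\frac{560989}{971} \approx 577.74$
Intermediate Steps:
$I{\left(L,G \right)} = 4$
$t{\left(N \right)} = 2 - N$
$r{\left(J,V \right)} = J^{2} + 4 V$ ($r{\left(J,V \right)} = J J + 4 V = J^{2} + 4 V$)
$S{\left(E \right)} = \frac{E}{25 + 4 E}$ ($S{\left(E \right)} = \frac{E}{\left(-5\right)^{2} + 4 E} = \frac{E}{25 + 4 E}$)
$t{\left(-576 \right)} - S{\left(-249 \right)} = \left(2 - -576\right) - - \frac{249}{25 + 4 \left(-249\right)} = \left(2 + 576\right) - - \frac{249}{25 - 996} = 578 - - \frac{249}{-971} = 578 - \left(-249\right) \left(- \frac{1}{971}\right) = 578 - \frac{249}{971} = \frac{560989}{971}$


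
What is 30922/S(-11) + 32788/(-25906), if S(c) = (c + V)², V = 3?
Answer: 199741725/414496 ≈ 481.89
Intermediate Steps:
S(c) = (3 + c)² (S(c) = (c + 3)² = (3 + c)²)
30922/S(-11) + 32788/(-25906) = 30922/((3 - 11)²) + 32788/(-25906) = 30922/((-8)²) + 32788*(-1/25906) = 30922/64 - 16394/12953 = 30922*(1/64) - 16394/12953 = 15461/32 - 16394/12953 = 199741725/414496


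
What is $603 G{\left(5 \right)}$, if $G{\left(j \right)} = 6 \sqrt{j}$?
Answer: $3618 \sqrt{5} \approx 8090.1$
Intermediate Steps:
$603 G{\left(5 \right)} = 603 \cdot 6 \sqrt{5} = 3618 \sqrt{5}$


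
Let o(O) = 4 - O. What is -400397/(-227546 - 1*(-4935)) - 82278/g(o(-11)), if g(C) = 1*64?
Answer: -9145181225/7123552 ≈ -1283.8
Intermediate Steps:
g(C) = 64
-400397/(-227546 - 1*(-4935)) - 82278/g(o(-11)) = -400397/(-227546 - 1*(-4935)) - 82278/64 = -400397/(-227546 + 4935) - 82278*1/64 = -400397/(-222611) - 41139/32 = -400397*(-1/222611) - 41139/32 = 400397/222611 - 41139/32 = -9145181225/7123552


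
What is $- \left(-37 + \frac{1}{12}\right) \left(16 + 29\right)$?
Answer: $\frac{6645}{4} \approx 1661.3$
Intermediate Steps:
$- \left(-37 + \frac{1}{12}\right) \left(16 + 29\right) = - \left(-37 + \frac{1}{12}\right) 45 = - \frac{\left(-443\right) 45}{12} = \left(-1\right) \left(- \frac{6645}{4}\right) = \frac{6645}{4}$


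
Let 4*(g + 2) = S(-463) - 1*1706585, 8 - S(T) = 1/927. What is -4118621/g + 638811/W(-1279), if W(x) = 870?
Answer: 21331005269442/28673827865 ≈ 743.92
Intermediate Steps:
S(T) = 7415/927 (S(T) = 8 - 1/927 = 7415/927)
g = -395501074/927 (g = -2 + (7415/927 - 1*1706585)/4 = -2 + (7415/927 - 1706585)/4 = -2 + (1/4)*(-1581996880/927) = -2 - 395499220/927 = -395501074/927 ≈ -4.2665e+5)
-4118621/g + 638811/W(-1279) = -4118621/(-395501074/927) + 638811/870 = -4118621*(-927/395501074) + 638811*(1/870) = 3817961667/395501074 + 212937/290 = 21331005269442/28673827865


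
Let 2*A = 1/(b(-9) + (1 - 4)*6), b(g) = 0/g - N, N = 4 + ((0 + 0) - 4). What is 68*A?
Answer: -17/9 ≈ -1.8889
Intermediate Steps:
N = 0 (N = 4 + (0 - 4) = 4 - 4 = 0)
b(g) = 0 (b(g) = 0/g - 1*0 = 0 + 0 = 0)
A = -1/36 (A = 1/(2*(0 + (1 - 4)*6)) = 1/(2*(0 - 3*6)) = 1/(2*(0 - 18)) = (½)/(-18) = (½)*(-1/18) = -1/36 ≈ -0.027778)
68*A = 68*(-1/36) = -17/9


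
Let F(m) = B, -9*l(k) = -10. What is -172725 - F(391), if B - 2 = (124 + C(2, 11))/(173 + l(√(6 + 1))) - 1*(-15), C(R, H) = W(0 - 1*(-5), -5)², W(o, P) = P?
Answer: -270688055/1567 ≈ -1.7274e+5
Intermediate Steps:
l(k) = 10/9 (l(k) = -⅑*(-10) = 10/9)
C(R, H) = 25 (C(R, H) = (-5)² = 25)
B = 27980/1567 (B = 2 + ((124 + 25)/(173 + 10/9) - 1*(-15)) = 2 + (149/(1567/9) + 15) = 2 + (149*(9/1567) + 15) = 2 + (1341/1567 + 15) = 2 + 24846/1567 = 27980/1567 ≈ 17.856)
F(m) = 27980/1567
-172725 - F(391) = -172725 - 1*27980/1567 = -172725 - 27980/1567 = -270688055/1567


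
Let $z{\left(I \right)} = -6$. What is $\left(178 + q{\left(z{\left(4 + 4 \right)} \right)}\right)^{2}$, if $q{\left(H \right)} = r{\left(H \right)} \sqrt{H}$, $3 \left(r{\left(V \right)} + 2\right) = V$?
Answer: $31588 - 1424 i \sqrt{6} \approx 31588.0 - 3488.1 i$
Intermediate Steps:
$r{\left(V \right)} = -2 + \frac{V}{3}$
$q{\left(H \right)} = \sqrt{H} \left(-2 + \frac{H}{3}\right)$ ($q{\left(H \right)} = \left(-2 + \frac{H}{3}\right) \sqrt{H} = \sqrt{H} \left(-2 + \frac{H}{3}\right)$)
$\left(178 + q{\left(z{\left(4 + 4 \right)} \right)}\right)^{2} = \left(178 + \frac{\sqrt{-6} \left(-6 - 6\right)}{3}\right)^{2} = \left(178 + \frac{1}{3} i \sqrt{6} \left(-12\right)\right)^{2} = \left(178 - 4 i \sqrt{6}\right)^{2}$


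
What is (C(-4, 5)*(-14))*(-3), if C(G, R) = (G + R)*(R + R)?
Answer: 420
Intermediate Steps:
C(G, R) = 2*R*(G + R) (C(G, R) = (G + R)*(2*R) = 2*R*(G + R))
(C(-4, 5)*(-14))*(-3) = ((2*5*(-4 + 5))*(-14))*(-3) = ((2*5*1)*(-14))*(-3) = (10*(-14))*(-3) = -140*(-3) = 420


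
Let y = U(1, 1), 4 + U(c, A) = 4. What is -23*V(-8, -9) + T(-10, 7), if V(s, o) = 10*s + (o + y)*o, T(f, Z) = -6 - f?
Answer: -19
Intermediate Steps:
U(c, A) = 0 (U(c, A) = -4 + 4 = 0)
y = 0
V(s, o) = o**2 + 10*s (V(s, o) = 10*s + (o + 0)*o = 10*s + o*o = 10*s + o**2 = o**2 + 10*s)
-23*V(-8, -9) + T(-10, 7) = -23*((-9)**2 + 10*(-8)) + (-6 - 1*(-10)) = -23*(81 - 80) + (-6 + 10) = -23*1 + 4 = -23 + 4 = -19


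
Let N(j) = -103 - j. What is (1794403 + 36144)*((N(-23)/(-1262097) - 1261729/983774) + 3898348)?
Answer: 8860320290646242678394997/1241618214078 ≈ 7.1361e+12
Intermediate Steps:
(1794403 + 36144)*((N(-23)/(-1262097) - 1261729/983774) + 3898348) = (1794403 + 36144)*(((-103 - 1*(-23))/(-1262097) - 1261729/983774) + 3898348) = 1830547*(((-103 + 23)*(-1/1262097) - 1261729*1/983774) + 3898348) = 1830547*((-80*(-1/1262097) - 1261729/983774) + 3898348) = 1830547*((80/1262097 - 1261729/983774) + 3898348) = 1830547*(-1592345683793/1241618214078 + 3898348) = 1830547*(4840258289268859351/1241618214078) = 8860320290646242678394997/1241618214078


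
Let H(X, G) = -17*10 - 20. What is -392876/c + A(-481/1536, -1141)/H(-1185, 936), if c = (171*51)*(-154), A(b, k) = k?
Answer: 3844613/610470 ≈ 6.2978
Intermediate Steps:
c = -1343034 (c = 8721*(-154) = -1343034)
H(X, G) = -190 (H(X, G) = -170 - 20 = -190)
-392876/c + A(-481/1536, -1141)/H(-1185, 936) = -392876/(-1343034) - 1141/(-190) = -392876*(-1/1343034) - 1141*(-1/190) = 17858/61047 + 1141/190 = 3844613/610470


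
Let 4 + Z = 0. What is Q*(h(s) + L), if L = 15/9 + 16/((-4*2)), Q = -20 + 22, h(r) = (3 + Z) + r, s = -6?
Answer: -44/3 ≈ -14.667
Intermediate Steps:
Z = -4 (Z = -4 + 0 = -4)
h(r) = -1 + r (h(r) = (3 - 4) + r = -1 + r)
Q = 2
L = -1/3 (L = 15*(1/9) + 16/(-8) = 5/3 + 16*(-1/8) = 5/3 - 2 = -1/3 ≈ -0.33333)
Q*(h(s) + L) = 2*((-1 - 6) - 1/3) = 2*(-7 - 1/3) = 2*(-22/3) = -44/3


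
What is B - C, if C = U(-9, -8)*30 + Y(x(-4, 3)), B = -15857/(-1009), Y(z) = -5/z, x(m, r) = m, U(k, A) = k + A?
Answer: 2116743/4036 ≈ 524.47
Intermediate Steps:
U(k, A) = A + k
B = 15857/1009 (B = -15857*(-1/1009) = 15857/1009 ≈ 15.716)
C = -2035/4 (C = (-8 - 9)*30 - 5/(-4) = -17*30 - 5*(-1/4) = -510 + 5/4 = -2035/4 ≈ -508.75)
B - C = 15857/1009 - 1*(-2035/4) = 15857/1009 + 2035/4 = 2116743/4036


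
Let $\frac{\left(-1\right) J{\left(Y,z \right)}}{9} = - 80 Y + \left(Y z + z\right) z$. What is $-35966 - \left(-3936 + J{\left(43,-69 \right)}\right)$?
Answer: $1822366$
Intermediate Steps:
$J{\left(Y,z \right)} = 720 Y - 9 z \left(z + Y z\right)$ ($J{\left(Y,z \right)} = - 9 \left(- 80 Y + \left(Y z + z\right) z\right) = - 9 \left(- 80 Y + \left(z + Y z\right) z\right) = - 9 \left(- 80 Y + z \left(z + Y z\right)\right) = 720 Y - 9 z \left(z + Y z\right)$)
$-35966 - \left(-3936 + J{\left(43,-69 \right)}\right) = -35966 - \left(-3936 - 42849 + 30960 - 387 \left(-69\right)^{2}\right) = -35966 - \left(27024 - 42849 - 387 \cdot 4761\right) = -35966 + \left(3936 - \left(-42849 + 30960 - 1842507\right)\right) = -35966 + \left(3936 - -1854396\right) = -35966 + \left(3936 + 1854396\right) = -35966 + 1858332 = 1822366$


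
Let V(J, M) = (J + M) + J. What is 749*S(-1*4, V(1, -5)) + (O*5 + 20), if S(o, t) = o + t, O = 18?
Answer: -5133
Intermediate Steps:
V(J, M) = M + 2*J
749*S(-1*4, V(1, -5)) + (O*5 + 20) = 749*(-1*4 + (-5 + 2*1)) + (18*5 + 20) = 749*(-4 + (-5 + 2)) + (90 + 20) = 749*(-4 - 3) + 110 = 749*(-7) + 110 = -5243 + 110 = -5133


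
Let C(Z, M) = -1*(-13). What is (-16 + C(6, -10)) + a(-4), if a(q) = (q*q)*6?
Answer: 93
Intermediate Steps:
a(q) = 6*q² (a(q) = q²*6 = 6*q²)
C(Z, M) = 13
(-16 + C(6, -10)) + a(-4) = (-16 + 13) + 6*(-4)² = -3 + 6*16 = -3 + 96 = 93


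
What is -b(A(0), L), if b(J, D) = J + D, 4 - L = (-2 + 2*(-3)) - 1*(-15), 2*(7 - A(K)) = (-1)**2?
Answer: -7/2 ≈ -3.5000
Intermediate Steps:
A(K) = 13/2 (A(K) = 7 - 1/2*(-1)**2 = 7 - 1/2*1 = 7 - 1/2 = 13/2)
L = -3 (L = 4 - ((-2 + 2*(-3)) - 1*(-15)) = 4 - ((-2 - 6) + 15) = 4 - (-8 + 15) = 4 - 1*7 = 4 - 7 = -3)
b(J, D) = D + J
-b(A(0), L) = -(-3 + 13/2) = -1*7/2 = -7/2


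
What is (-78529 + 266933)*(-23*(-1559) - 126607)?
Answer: -17097663000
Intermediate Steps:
(-78529 + 266933)*(-23*(-1559) - 126607) = 188404*(35857 - 126607) = 188404*(-90750) = -17097663000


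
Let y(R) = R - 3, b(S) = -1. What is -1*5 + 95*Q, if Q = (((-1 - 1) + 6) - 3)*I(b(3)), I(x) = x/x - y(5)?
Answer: -100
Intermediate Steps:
y(R) = -3 + R
I(x) = -1 (I(x) = x/x - (-3 + 5) = 1 - 1*2 = 1 - 2 = -1)
Q = -1 (Q = (((-1 - 1) + 6) - 3)*(-1) = ((-2 + 6) - 3)*(-1) = (4 - 3)*(-1) = 1*(-1) = -1)
-1*5 + 95*Q = -1*5 + 95*(-1) = -5 - 95 = -100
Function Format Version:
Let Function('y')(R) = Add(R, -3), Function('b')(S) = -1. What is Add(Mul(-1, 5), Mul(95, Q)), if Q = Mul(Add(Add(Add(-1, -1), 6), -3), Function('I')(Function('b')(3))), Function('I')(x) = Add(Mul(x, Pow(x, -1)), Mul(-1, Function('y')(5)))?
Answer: -100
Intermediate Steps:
Function('y')(R) = Add(-3, R)
Function('I')(x) = -1 (Function('I')(x) = Add(Mul(x, Pow(x, -1)), Mul(-1, Add(-3, 5))) = Add(1, Mul(-1, 2)) = Add(1, -2) = -1)
Q = -1 (Q = Mul(Add(Add(Add(-1, -1), 6), -3), -1) = Mul(Add(Add(-2, 6), -3), -1) = Mul(Add(4, -3), -1) = Mul(1, -1) = -1)
Add(Mul(-1, 5), Mul(95, Q)) = Add(Mul(-1, 5), Mul(95, -1)) = Add(-5, -95) = -100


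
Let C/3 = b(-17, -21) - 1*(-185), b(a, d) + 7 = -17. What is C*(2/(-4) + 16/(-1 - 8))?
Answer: -6601/6 ≈ -1100.2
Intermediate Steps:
b(a, d) = -24 (b(a, d) = -7 - 17 = -24)
C = 483 (C = 3*(-24 - 1*(-185)) = 3*(-24 + 185) = 3*161 = 483)
C*(2/(-4) + 16/(-1 - 8)) = 483*(2/(-4) + 16/(-1 - 8)) = 483*(2*(-1/4) + 16/(-9)) = 483*(-1/2 + 16*(-1/9)) = 483*(-1/2 - 16/9) = 483*(-41/18) = -6601/6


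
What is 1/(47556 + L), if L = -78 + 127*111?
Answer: 1/61575 ≈ 1.6240e-5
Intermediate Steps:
L = 14019 (L = -78 + 14097 = 14019)
1/(47556 + L) = 1/(47556 + 14019) = 1/61575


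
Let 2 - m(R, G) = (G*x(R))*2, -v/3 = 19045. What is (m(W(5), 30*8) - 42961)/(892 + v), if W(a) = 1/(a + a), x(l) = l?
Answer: 43007/56243 ≈ 0.76466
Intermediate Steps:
v = -57135 (v = -3*19045 = -57135)
W(a) = 1/(2*a)
m(R, G) = 2 - 2*G*R (m(R, G) = 2 - G*R*2 = 2 - 2*G*R)
(m(W(5), 30*8) - 42961)/(892 + v) = ((2 - 2*30*8*(1/2)/5) - 42961)/(892 - 57135) = ((2 - 2*240*(1/2)*(1/5)) - 42961)/(-56243) = ((2 - 2*240*1/10) - 42961)*(-1/56243) = ((2 - 48) - 42961)*(-1/56243) = (-46 - 42961)*(-1/56243) = -43007*(-1/56243) = 43007/56243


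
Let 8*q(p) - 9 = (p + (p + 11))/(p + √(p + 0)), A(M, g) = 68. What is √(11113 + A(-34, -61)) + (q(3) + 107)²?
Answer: 2289079/192 + √11181 - 29699*√3/384 ≈ 11894.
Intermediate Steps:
q(p) = 9/8 + (11 + 2*p)/(8*(p + √p)) (q(p) = 9/8 + ((p + (p + 11))/(p + √(p + 0)))/8 = 9/8 + ((p + (11 + p))/(p + √p))/8 = 9/8 + ((11 + 2*p)/(p + √p))/8 = 9/8 + (11 + 2*p)/(8*(p + √p)))
√(11113 + A(-34, -61)) + (q(3) + 107)² = √(11113 + 68) + ((11 + 9*√3 + 11*3)/(8*(3 + √3)) + 107)² = √11181 + ((11 + 9*√3 + 33)/(8*(3 + √3)) + 107)² = √11181 + ((44 + 9*√3)/(8*(3 + √3)) + 107)² = √11181 + (107 + (44 + 9*√3)/(8*(3 + √3)))²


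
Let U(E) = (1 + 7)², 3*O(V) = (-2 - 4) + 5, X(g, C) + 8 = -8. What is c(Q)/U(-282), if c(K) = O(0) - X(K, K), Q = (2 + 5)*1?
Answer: 47/192 ≈ 0.24479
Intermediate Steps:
X(g, C) = -16 (X(g, C) = -8 - 8 = -16)
Q = 7 (Q = 7*1 = 7)
O(V) = -⅓ (O(V) = ((-2 - 4) + 5)/3 = (-6 + 5)/3 = (⅓)*(-1) = -⅓)
c(K) = 47/3 (c(K) = -⅓ - 1*(-16) = -⅓ + 16 = 47/3)
U(E) = 64 (U(E) = 8² = 64)
c(Q)/U(-282) = (47/3)/64 = (47/3)*(1/64) = 47/192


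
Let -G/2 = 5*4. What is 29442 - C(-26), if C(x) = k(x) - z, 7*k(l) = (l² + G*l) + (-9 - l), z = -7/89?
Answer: 18188080/623 ≈ 29194.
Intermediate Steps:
G = -40 (G = -10*4 = -2*20 = -40)
z = -7/89 (z = -7*1/89 = -7/89 ≈ -0.078652)
k(l) = -9/7 - 41*l/7 + l²/7 (k(l) = ((l² - 40*l) + (-9 - l))/7 = (-9 + l² - 41*l)/7 = -9/7 - 41*l/7 + l²/7)
C(x) = -752/623 - 41*x/7 + x²/7 (C(x) = (-9/7 - 41*x/7 + x²/7) - 1*(-7/89) = (-9/7 - 41*x/7 + x²/7) + 7/89 = -752/623 - 41*x/7 + x²/7)
29442 - C(-26) = 29442 - (-752/623 - 41/7*(-26) + (⅐)*(-26)²) = 29442 - (-752/623 + 1066/7 + (⅐)*676) = 29442 - (-752/623 + 1066/7 + 676/7) = 29442 - 1*154286/623 = 29442 - 154286/623 = 18188080/623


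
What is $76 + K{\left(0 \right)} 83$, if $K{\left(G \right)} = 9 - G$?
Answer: $823$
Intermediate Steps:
$76 + K{\left(0 \right)} 83 = 76 + \left(9 - 0\right) 83 = 76 + \left(9 + 0\right) 83 = 76 + 9 \cdot 83 = 76 + 747 = 823$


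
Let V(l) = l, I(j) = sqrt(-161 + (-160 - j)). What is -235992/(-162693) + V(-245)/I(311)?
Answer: 78664/54231 + 245*I*sqrt(158)/316 ≈ 1.4505 + 9.7456*I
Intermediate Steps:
I(j) = sqrt(-321 - j)
-235992/(-162693) + V(-245)/I(311) = -235992/(-162693) - 245/sqrt(-321 - 1*311) = -235992*(-1/162693) - 245/sqrt(-321 - 311) = 78664/54231 - 245*(-I*sqrt(158)/316) = 78664/54231 - (-245)*I*sqrt(158)/316 = 78664/54231 + 245*I*sqrt(158)/316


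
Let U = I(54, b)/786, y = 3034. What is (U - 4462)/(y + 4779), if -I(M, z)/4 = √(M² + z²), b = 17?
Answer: -4462/7813 - 2*√3205/3070509 ≈ -0.57114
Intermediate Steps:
I(M, z) = -4*√(M² + z²)
U = -2*√3205/393 (U = -4*√(54² + 17²)/786 = -4*√(2916 + 289)*(1/786) = -4*√3205*(1/786) = -2*√3205/393 ≈ -0.28811)
(U - 4462)/(y + 4779) = (-2*√3205/393 - 4462)/(3034 + 4779) = (-4462 - 2*√3205/393)/7813 = (-4462 - 2*√3205/393)*(1/7813) = -4462/7813 - 2*√3205/3070509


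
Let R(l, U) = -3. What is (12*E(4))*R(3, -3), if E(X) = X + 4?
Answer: -288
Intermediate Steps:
E(X) = 4 + X
(12*E(4))*R(3, -3) = (12*(4 + 4))*(-3) = (12*8)*(-3) = 96*(-3) = -288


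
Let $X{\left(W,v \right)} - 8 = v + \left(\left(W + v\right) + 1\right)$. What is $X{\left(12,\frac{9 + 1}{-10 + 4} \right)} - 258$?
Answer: $- \frac{721}{3} \approx -240.33$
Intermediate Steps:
$X{\left(W,v \right)} = 9 + W + 2 v$ ($X{\left(W,v \right)} = 8 + \left(v + \left(\left(W + v\right) + 1\right)\right) = 8 + \left(v + \left(1 + W + v\right)\right) = 8 + \left(1 + W + 2 v\right) = 9 + W + 2 v$)
$X{\left(12,\frac{9 + 1}{-10 + 4} \right)} - 258 = \left(9 + 12 + 2 \frac{9 + 1}{-10 + 4}\right) - 258 = \left(9 + 12 + 2 \frac{10}{-6}\right) - 258 = \left(9 + 12 + 2 \cdot 10 \left(- \frac{1}{6}\right)\right) - 258 = \left(9 + 12 + 2 \left(- \frac{5}{3}\right)\right) - 258 = \left(9 + 12 - \frac{10}{3}\right) - 258 = \frac{53}{3} - 258 = - \frac{721}{3}$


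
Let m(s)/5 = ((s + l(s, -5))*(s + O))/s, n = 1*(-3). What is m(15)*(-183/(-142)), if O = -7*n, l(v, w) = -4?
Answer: 12078/71 ≈ 170.11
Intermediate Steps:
n = -3
O = 21 (O = -7*(-3) = 21)
m(s) = 5*(-4 + s)*(21 + s)/s (m(s) = 5*(((s - 4)*(s + 21))/s) = 5*(((-4 + s)*(21 + s))/s) = 5*((-4 + s)*(21 + s)/s) = 5*(-4 + s)*(21 + s)/s)
m(15)*(-183/(-142)) = (85 - 420/15 + 5*15)*(-183/(-142)) = (85 - 420*1/15 + 75)*(-183*(-1/142)) = (85 - 28 + 75)*(183/142) = 132*(183/142) = 12078/71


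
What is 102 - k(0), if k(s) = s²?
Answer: 102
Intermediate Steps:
102 - k(0) = 102 - 1*0² = 102 - 1*0 = 102 + 0 = 102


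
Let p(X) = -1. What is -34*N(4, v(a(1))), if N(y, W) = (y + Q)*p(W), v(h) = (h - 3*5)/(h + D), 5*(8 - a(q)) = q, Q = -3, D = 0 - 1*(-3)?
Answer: 34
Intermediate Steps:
D = 3 (D = 0 + 3 = 3)
a(q) = 8 - q/5
v(h) = (-15 + h)/(3 + h) (v(h) = (h - 3*5)/(h + 3) = (h - 15)/(3 + h) = (-15 + h)/(3 + h))
N(y, W) = 3 - y (N(y, W) = (y - 3)*(-1) = (-3 + y)*(-1) = 3 - y)
-34*N(4, v(a(1))) = -34*(3 - 1*4) = -34*(3 - 4) = -34*(-1) = 34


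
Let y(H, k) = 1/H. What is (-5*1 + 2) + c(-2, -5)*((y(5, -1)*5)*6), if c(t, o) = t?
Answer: -15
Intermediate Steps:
(-5*1 + 2) + c(-2, -5)*((y(5, -1)*5)*6) = (-5*1 + 2) - 2*5/5*6 = (-5 + 2) - 2*(1/5)*5*6 = -3 - 2*6 = -3 - 12 = -15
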